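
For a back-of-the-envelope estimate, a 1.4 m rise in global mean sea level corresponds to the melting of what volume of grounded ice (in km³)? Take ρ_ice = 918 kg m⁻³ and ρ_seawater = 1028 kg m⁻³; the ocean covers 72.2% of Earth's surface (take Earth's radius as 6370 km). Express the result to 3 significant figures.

≈ 5.77×10^5 km³

Required water volume = Δh × A = 1.4 m × 3.68×10^14 m² = 5.154×10^14 m³ = 5.154×10^5 km³.
Ice volume = water volume × ρ_w/ρ_ice = 5.154×10^5 × 1028/918 = 5.77×10^5 km³.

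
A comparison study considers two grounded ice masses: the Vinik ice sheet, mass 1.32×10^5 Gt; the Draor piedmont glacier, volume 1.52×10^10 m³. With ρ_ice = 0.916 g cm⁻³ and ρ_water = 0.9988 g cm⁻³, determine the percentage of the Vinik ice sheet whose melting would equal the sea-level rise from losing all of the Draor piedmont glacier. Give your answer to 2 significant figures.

Equal sea-level rise means equal mass of meltwater, i.e. equal mass of ice lost.
Ice mass of Draor: 1.392×10^13 kg; ice mass of Vinik: 1.320×10^17 kg.
Fraction required = 1.392×10^13 / 1.320×10^17 = 1.05×10^-4 → 0.011 %.

≈ 0.011 %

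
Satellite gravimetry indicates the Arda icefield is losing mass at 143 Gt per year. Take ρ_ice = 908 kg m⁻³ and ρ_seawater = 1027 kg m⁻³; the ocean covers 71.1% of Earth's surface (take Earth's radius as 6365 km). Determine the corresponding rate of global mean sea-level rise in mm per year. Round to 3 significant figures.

ρ_w = 1027 kg m⁻³. Annual water volume added = 143 Gt / ρ_w = 1.430×10^14 kg / 1027 kg m⁻³ = 1.392×10^11 m³.
Δh per year = 1.392×10^11 / 3.62×10^14 = 3.85×10^-4 m = 0.385 mm.

≈ 0.385 mm/yr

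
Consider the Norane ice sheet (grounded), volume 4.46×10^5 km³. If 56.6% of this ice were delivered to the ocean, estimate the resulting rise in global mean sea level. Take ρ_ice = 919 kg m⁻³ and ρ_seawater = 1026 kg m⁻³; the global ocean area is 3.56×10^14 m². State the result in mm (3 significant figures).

≈ 635 mm

Norane: 0.566 × 4.46×10^5 km³ × (919/1026) = 2.261×10^5 km³ of water.
Spread over 3.56×10^14 m² of ocean, Δh = 2.261×10^14 / 3.56×10^14 = 0.635 m = 635 mm.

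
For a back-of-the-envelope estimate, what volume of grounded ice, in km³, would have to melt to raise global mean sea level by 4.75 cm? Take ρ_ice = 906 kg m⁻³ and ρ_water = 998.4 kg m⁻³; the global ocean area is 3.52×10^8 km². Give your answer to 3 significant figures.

Required water volume = Δh × A = 0.0475 m × 3.52×10^14 m² = 1.672×10^13 m³ = 1.672×10^4 km³.
Ice volume = water volume × ρ_w/ρ_ice = 1.672×10^4 × 998.4/906 = 1.84×10^4 km³.

≈ 1.84×10^4 km³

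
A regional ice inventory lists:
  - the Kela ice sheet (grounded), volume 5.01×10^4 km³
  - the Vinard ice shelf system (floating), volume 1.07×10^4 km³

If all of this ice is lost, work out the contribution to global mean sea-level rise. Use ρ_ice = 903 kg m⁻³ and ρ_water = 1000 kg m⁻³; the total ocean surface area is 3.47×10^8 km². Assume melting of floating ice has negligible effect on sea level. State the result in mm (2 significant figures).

Kela: 5.01×10^4 km³ × (903/1000) = 4.524×10^4 km³ of water.
The Vinard ice shelf system is floating and already displaces its own weight of water, so its melt adds essentially nothing to sea level.
Total added water ≈ 4.524×10^13 m³ over 3.47×10^14 m² → Δh = 0.130 m = 130 mm.

≈ 130 mm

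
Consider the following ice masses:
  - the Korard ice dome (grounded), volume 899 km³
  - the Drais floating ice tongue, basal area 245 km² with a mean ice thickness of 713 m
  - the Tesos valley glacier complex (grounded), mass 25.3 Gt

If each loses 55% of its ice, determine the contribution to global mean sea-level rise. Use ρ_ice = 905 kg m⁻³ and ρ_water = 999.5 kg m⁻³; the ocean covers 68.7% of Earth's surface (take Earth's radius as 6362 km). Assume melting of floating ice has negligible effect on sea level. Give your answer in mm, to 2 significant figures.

≈ 1.3 mm

Korard: 0.55 × 899 km³ × (905/999.5) = 447.7 km³ of water.
The Drais floating ice tongue is floating and already displaces its own weight of water, so its melt adds essentially nothing to sea level.
Tesos: 0.55 × 25.3 Gt = 1.392×10^13 kg; dividing by ρ_w = 999.5 kg m⁻³ gives 1.392×10^10 m³ of water.
Total added water ≈ 4.616×10^11 m³ over 3.49×10^14 m² → Δh = 1.32×10^-3 m = 1.3 mm.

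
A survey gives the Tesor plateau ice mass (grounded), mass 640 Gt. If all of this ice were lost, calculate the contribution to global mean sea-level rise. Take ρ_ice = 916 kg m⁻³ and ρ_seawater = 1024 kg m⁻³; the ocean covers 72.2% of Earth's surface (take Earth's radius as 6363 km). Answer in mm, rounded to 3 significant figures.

≈ 1.70 mm

Tesor: 640 Gt = 6.400×10^14 kg; dividing by ρ_w = 1024 kg m⁻³ gives 6.250×10^11 m³ of water.
Spread over 3.67×10^14 m² of ocean, Δh = 6.250×10^11 / 3.67×10^14 = 1.70×10^-3 m = 1.70 mm.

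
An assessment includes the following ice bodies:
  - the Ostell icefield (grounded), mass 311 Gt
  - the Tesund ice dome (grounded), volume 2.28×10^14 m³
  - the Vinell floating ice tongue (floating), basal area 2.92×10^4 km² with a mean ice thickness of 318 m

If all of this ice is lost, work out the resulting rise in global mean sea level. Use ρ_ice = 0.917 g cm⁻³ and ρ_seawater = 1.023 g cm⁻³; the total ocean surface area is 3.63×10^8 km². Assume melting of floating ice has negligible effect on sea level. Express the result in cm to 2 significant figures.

Ostell: 311 Gt = 3.110×10^14 kg; dividing by ρ_w = 1.023 g cm⁻³ = 1023 kg m⁻³ gives 3.040×10^11 m³ of water.
Tesund: 2.28×10^14 m³ × (917/1023) = 2.044×10^14 m³ of water.
The Vinell floating ice tongue is floating and already displaces its own weight of water, so its melt adds essentially nothing to sea level.
Total added water ≈ 2.047×10^14 m³ over 3.63×10^14 m² → Δh = 0.564 m = 56 cm.

≈ 56 cm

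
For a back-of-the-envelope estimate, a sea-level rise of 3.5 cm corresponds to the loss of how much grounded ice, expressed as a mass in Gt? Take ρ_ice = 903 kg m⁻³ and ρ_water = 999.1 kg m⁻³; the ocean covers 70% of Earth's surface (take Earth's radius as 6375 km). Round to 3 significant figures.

Required water volume = Δh × A = 0.035 m × 3.57×10^14 m² = 1.251×10^13 m³.
ρ_w = 999.1 kg m⁻³, so the mass of water = 1.251×10^13 m³ × 999.1 kg m⁻³ = 1.250×10^16 kg = 1.25×10^4 Gt (and the same mass of ice, by conservation).

≈ 1.25×10^4 Gt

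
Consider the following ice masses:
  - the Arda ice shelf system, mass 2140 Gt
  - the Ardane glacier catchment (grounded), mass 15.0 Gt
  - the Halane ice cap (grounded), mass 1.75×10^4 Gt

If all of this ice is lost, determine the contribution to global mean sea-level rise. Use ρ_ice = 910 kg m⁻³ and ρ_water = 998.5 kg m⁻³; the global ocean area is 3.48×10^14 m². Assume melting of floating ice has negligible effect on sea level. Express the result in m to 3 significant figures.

≈ 0.0504 m

The Arda ice shelf system is floating and already displaces its own weight of water, so its melt adds essentially nothing to sea level.
Ardane: 15.0 Gt = 1.500×10^13 kg; dividing by ρ_w = 998.5 kg m⁻³ gives 1.502×10^10 m³ of water.
Halane: 1.75×10^4 Gt = 1.750×10^16 kg; dividing by ρ_w = 998.5 kg m⁻³ gives 1.753×10^13 m³ of water.
Total added water ≈ 1.754×10^13 m³ over 3.48×10^14 m² → Δh = 0.0504 m.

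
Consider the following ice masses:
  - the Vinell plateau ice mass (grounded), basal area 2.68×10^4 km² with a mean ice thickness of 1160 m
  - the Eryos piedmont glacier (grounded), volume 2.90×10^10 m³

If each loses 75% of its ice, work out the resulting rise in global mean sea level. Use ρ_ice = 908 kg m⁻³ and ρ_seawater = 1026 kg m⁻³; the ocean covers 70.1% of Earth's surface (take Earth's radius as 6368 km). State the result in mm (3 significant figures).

Vinell: ice volume = 2.68×10^4 km² × 1160 m = 3.109×10^4 km³; 0.75 × 3.109×10^4 × (908/1026) = 2.063×10^4 km³ of water.
Eryos: 0.75 × 2.90×10^10 m³ × (908/1026) = 1.925×10^10 m³ of water.
Total added water ≈ 2.065×10^13 m³ over 3.57×10^14 m² → Δh = 0.0578 m = 57.8 mm.

≈ 57.8 mm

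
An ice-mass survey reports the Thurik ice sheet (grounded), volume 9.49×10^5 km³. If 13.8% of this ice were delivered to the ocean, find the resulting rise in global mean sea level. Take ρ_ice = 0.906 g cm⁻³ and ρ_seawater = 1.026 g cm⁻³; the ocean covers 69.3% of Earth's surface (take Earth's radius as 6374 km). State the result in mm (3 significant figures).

≈ 327 mm

Thurik: 0.138 × 9.49×10^5 km³ × (906/1026) = 1.156×10^5 km³ of water.
Spread over 3.54×10^14 m² of ocean, Δh = 1.156×10^14 / 3.54×10^14 = 0.327 m = 327 mm.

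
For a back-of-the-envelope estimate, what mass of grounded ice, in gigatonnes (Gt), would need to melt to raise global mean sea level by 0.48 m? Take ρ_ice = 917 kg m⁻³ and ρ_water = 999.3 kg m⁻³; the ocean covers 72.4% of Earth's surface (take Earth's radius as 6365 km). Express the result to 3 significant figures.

≈ 1.77×10^5 Gt

Required water volume = Δh × A = 0.48 m × 3.69×10^14 m² = 1.769×10^14 m³.
ρ_w = 999.3 kg m⁻³, so the mass of water = 1.769×10^14 m³ × 999.3 kg m⁻³ = 1.768×10^17 kg = 1.77×10^5 Gt (and the same mass of ice, by conservation).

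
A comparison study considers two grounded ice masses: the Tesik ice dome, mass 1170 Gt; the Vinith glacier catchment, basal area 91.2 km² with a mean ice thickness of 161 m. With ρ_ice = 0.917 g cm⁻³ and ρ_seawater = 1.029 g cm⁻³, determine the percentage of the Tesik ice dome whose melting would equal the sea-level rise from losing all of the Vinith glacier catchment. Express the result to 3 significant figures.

≈ 1.15 %

Equal sea-level rise means equal mass of meltwater, i.e. equal mass of ice lost.
Ice mass of Vinith: 1.346×10^13 kg; ice mass of Tesik: 1.170×10^15 kg.
Fraction required = 1.346×10^13 / 1.170×10^15 = 0.0115 → 1.15 %.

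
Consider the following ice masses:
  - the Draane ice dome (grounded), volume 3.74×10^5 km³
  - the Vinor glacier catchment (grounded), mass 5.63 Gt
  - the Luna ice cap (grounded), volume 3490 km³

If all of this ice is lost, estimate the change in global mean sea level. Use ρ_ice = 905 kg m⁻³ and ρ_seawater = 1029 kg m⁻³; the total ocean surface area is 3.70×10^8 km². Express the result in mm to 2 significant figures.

≈ 900 mm

Draane: 3.74×10^5 km³ × (905/1029) = 3.289×10^5 km³ of water.
Vinor: 5.63 Gt = 5.630×10^12 kg; dividing by ρ_w = 1029 kg m⁻³ gives 5.471×10^9 m³ of water.
Luna: 3490 km³ × (905/1029) = 3069 km³ of water.
Total added water ≈ 3.320×10^14 m³ over 3.70×10^14 m² → Δh = 0.897 m = 900 mm.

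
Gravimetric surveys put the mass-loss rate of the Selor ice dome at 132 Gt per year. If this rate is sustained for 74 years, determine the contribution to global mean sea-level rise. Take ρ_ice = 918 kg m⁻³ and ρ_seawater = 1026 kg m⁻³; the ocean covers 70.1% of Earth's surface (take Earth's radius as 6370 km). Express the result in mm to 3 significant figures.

Total mass lost = 132 Gt/yr × 74 yr = 9768 Gt = 9.768×10^15 kg.
ρ_w = 1026 kg m⁻³, so water volume = 9.768×10^15 / 1026 = 9.520×10^12 m³.
Δh = 9.520×10^12 / 3.57×10^14 = 0.0266 m = 26.6 mm.

≈ 26.6 mm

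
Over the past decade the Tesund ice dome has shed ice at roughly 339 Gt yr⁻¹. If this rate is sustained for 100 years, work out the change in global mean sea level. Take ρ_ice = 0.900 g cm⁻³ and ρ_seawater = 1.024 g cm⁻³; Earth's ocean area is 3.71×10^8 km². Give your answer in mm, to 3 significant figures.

≈ 89.2 mm

Total mass lost = 339 Gt/yr × 100 yr = 3.390×10^4 Gt = 3.390×10^16 kg.
ρ_w = 1.024 g cm⁻³ = 1024 kg m⁻³, so water volume = 3.390×10^16 / 1024 = 3.311×10^13 m³.
Δh = 3.311×10^13 / 3.71×10^14 = 0.0892 m = 89.2 mm.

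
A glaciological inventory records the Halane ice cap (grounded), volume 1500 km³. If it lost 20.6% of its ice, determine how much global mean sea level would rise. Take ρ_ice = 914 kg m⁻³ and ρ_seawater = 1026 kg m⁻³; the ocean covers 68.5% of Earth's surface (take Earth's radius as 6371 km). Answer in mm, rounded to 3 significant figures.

Halane: 0.206 × 1500 km³ × (914/1026) = 275.3 km³ of water.
Spread over 3.49×10^14 m² of ocean, Δh = 2.753×10^11 / 3.49×10^14 = 7.88×10^-4 m = 0.788 mm.

≈ 0.788 mm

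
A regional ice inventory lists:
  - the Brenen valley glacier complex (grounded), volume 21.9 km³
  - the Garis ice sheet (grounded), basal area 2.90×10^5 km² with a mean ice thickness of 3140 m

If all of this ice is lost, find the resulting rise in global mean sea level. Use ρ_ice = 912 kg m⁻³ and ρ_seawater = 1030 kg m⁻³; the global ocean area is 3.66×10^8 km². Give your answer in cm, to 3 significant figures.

Brenen: 21.9 km³ × (912/1030) = 19.39 km³ of water.
Garis: ice volume = 2.90×10^5 km² × 3140 m = 9.106×10^5 km³; 9.106×10^5 × (912/1030) = 8.063×10^5 km³ of water.
Total added water ≈ 8.063×10^14 m³ over 3.66×10^14 m² → Δh = 2.20 m = 220 cm.

≈ 220 cm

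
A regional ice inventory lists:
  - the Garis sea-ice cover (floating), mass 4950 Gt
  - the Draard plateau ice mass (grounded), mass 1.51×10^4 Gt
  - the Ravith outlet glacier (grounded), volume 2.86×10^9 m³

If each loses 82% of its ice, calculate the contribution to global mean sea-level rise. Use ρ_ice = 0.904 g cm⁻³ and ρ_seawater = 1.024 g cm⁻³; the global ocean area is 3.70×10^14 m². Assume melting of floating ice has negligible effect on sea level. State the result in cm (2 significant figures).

The Garis sea-ice cover is floating and already displaces its own weight of water, so its melt adds essentially nothing to sea level.
Draard: 0.82 × 1.51×10^4 Gt = 1.238×10^16 kg; dividing by ρ_w = 1.024 g cm⁻³ = 1024 kg m⁻³ gives 1.209×10^13 m³ of water.
Ravith: 0.82 × 2.86×10^9 m³ × (904/1024) = 2.070×10^9 m³ of water.
Total added water ≈ 1.209×10^13 m³ over 3.70×10^14 m² → Δh = 0.0327 m = 3.3 cm.

≈ 3.3 cm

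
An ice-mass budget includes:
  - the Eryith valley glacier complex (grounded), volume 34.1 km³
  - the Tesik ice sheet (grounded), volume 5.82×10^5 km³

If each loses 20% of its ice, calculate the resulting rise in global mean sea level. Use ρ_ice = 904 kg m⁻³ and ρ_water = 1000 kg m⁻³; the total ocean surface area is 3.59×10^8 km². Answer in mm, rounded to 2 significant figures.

Eryith: 0.2 × 34.1 km³ × (904/1000) = 6.165 km³ of water.
Tesik: 0.2 × 5.82×10^5 km³ × (904/1000) = 1.052×10^5 km³ of water.
Total added water ≈ 1.052×10^14 m³ over 3.59×10^14 m² → Δh = 0.293 m = 290 mm.

≈ 290 mm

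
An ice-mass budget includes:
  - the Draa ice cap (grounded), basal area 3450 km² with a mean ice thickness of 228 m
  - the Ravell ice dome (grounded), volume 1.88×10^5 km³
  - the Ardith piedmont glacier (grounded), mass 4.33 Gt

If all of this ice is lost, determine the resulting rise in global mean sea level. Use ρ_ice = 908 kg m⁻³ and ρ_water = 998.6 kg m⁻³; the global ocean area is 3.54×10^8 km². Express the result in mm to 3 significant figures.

≈ 485 mm

Draa: ice volume = 3450 km² × 228 m = 786.6 km³; 786.6 × (908/998.6) = 715.2 km³ of water.
Ravell: 1.88×10^5 km³ × (908/998.6) = 1.709×10^5 km³ of water.
Ardith: 4.33 Gt = 4.330×10^12 kg; dividing by ρ_w = 998.6 kg m⁻³ gives 4.336×10^9 m³ of water.
Total added water ≈ 1.717×10^14 m³ over 3.54×10^14 m² → Δh = 0.485 m = 485 mm.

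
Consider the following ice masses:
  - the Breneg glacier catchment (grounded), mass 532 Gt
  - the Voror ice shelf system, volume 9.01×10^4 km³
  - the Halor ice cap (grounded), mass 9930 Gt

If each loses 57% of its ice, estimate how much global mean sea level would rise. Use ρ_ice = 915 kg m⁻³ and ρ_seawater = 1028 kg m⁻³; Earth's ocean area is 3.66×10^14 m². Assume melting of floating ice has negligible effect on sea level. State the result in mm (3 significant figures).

≈ 15.8 mm

Breneg: 0.57 × 532 Gt = 3.032×10^14 kg; dividing by ρ_w = 1028 kg m⁻³ gives 2.950×10^11 m³ of water.
The Voror ice shelf system is floating and already displaces its own weight of water, so its melt adds essentially nothing to sea level.
Halor: 0.57 × 9930 Gt = 5.660×10^15 kg; dividing by ρ_w = 1028 kg m⁻³ gives 5.506×10^12 m³ of water.
Total added water ≈ 5.801×10^12 m³ over 3.66×10^14 m² → Δh = 0.0158 m = 15.8 mm.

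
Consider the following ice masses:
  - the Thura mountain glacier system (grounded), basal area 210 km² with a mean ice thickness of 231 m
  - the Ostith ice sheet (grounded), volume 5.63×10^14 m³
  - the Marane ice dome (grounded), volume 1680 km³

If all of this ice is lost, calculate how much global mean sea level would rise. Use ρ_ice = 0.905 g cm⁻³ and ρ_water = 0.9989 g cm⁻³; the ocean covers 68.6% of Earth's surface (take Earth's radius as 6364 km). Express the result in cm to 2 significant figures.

≈ 150 cm

Thura: ice volume = 210 km² × 231 m = 48.51 km³; 48.51 × (905/998.9) = 43.95 km³ of water.
Ostith: 5.63×10^14 m³ × (905/998.9) = 5.101×10^14 m³ of water.
Marane: 1680 km³ × (905/998.9) = 1522 km³ of water.
Total added water ≈ 5.116×10^14 m³ over 3.49×10^14 m² → Δh = 1.47 m = 150 cm.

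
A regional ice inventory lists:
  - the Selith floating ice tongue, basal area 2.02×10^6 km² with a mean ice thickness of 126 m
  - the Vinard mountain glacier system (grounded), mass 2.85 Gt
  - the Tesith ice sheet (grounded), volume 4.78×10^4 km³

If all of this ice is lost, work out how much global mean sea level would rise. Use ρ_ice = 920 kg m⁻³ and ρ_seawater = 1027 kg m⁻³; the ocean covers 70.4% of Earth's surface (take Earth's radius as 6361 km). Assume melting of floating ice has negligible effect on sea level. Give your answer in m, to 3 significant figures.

The Selith floating ice tongue is floating and already displaces its own weight of water, so its melt adds essentially nothing to sea level.
Vinard: 2.85 Gt = 2.850×10^12 kg; dividing by ρ_w = 1027 kg m⁻³ gives 2.775×10^9 m³ of water.
Tesith: 4.78×10^4 km³ × (920/1027) = 4.282×10^4 km³ of water.
Total added water ≈ 4.282×10^13 m³ over 3.58×10^14 m² → Δh = 0.120 m.

≈ 0.120 m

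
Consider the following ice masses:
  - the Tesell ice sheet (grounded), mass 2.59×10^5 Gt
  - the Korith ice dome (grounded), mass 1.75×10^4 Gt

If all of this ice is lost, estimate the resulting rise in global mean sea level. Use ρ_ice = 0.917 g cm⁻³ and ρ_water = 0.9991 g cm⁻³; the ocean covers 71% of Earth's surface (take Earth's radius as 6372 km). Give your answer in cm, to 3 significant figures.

Tesell: 2.59×10^5 Gt = 2.590×10^17 kg; dividing by ρ_w = 0.9991 g cm⁻³ = 999.1 kg m⁻³ gives 2.592×10^14 m³ of water.
Korith: 1.75×10^4 Gt = 1.750×10^16 kg; dividing by ρ_w = 999.1 kg m⁻³ gives 1.752×10^13 m³ of water.
Total added water ≈ 2.767×10^14 m³ over 3.62×10^14 m² → Δh = 0.764 m = 76.4 cm.

≈ 76.4 cm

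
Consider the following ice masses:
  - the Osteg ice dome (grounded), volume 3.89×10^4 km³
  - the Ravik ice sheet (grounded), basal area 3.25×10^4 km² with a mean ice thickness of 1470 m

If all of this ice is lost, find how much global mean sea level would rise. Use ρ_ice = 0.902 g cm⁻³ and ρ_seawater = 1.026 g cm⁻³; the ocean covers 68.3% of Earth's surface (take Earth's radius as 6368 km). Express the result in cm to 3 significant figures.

Osteg: 3.89×10^4 km³ × (902/1026) = 3.420×10^4 km³ of water.
Ravik: ice volume = 3.25×10^4 km² × 1470 m = 4.778×10^4 km³; 4.778×10^4 × (902/1026) = 4.200×10^4 km³ of water.
Total added water ≈ 7.620×10^13 m³ over 3.48×10^14 m² → Δh = 0.219 m = 21.9 cm.

≈ 21.9 cm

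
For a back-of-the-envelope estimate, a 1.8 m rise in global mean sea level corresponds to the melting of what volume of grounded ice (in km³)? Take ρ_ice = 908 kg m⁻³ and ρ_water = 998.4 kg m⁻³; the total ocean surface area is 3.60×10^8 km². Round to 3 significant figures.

Required water volume = Δh × A = 1.8 m × 3.60×10^14 m² = 6.480×10^14 m³ = 6.480×10^5 km³.
Ice volume = water volume × ρ_w/ρ_ice = 6.480×10^5 × 998.4/908 = 7.13×10^5 km³.

≈ 7.13×10^5 km³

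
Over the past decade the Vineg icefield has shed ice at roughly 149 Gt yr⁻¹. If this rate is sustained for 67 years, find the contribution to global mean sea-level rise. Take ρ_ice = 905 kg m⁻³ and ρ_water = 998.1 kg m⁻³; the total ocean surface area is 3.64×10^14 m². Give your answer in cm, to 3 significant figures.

≈ 2.75 cm

Total mass lost = 149 Gt/yr × 67 yr = 9983 Gt = 9.983×10^15 kg.
ρ_w = 998.1 kg m⁻³, so water volume = 9.983×10^15 / 998.1 = 1.000×10^13 m³.
Δh = 1.000×10^13 / 3.64×10^14 = 0.0275 m = 2.75 cm.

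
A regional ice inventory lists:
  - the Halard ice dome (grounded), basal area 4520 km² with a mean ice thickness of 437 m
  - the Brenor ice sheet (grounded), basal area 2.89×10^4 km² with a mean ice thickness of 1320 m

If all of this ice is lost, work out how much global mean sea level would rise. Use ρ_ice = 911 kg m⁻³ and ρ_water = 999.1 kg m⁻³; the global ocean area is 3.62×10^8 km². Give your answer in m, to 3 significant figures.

≈ 0.101 m

Halard: ice volume = 4520 km² × 437 m = 1975 km³; 1975 × (911/999.1) = 1801 km³ of water.
Brenor: ice volume = 2.89×10^4 km² × 1320 m = 3.815×10^4 km³; 3.815×10^4 × (911/999.1) = 3.478×10^4 km³ of water.
Total added water ≈ 3.659×10^13 m³ over 3.62×10^14 m² → Δh = 0.101 m.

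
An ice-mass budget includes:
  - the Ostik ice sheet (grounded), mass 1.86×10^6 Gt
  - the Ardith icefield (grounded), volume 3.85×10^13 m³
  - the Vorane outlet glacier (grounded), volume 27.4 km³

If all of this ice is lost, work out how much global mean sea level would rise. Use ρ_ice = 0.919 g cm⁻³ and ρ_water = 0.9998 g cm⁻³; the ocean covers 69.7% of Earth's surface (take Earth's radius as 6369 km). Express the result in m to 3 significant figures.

Ostik: 1.86×10^6 Gt = 1.860×10^18 kg; dividing by ρ_w = 0.9998 g cm⁻³ = 999.8 kg m⁻³ gives 1.860×10^15 m³ of water.
Ardith: 3.85×10^13 m³ × (919/999.8) = 3.539×10^13 m³ of water.
Vorane: 27.4 km³ × (919/999.8) = 25.19 km³ of water.
Total added water ≈ 1.896×10^15 m³ over 3.55×10^14 m² → Δh = 5.34 m.

≈ 5.34 m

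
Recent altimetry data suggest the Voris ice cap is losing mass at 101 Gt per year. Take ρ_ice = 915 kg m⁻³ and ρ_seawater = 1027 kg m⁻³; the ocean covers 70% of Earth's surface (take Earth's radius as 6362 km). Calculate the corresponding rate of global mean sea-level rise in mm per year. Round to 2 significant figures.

ρ_w = 1027 kg m⁻³. Annual water volume added = 101 Gt / ρ_w = 1.010×10^14 kg / 1027 kg m⁻³ = 9.834×10^10 m³.
Δh per year = 9.834×10^10 / 3.56×10^14 = 2.76×10^-4 m = 0.28 mm.

≈ 0.28 mm/yr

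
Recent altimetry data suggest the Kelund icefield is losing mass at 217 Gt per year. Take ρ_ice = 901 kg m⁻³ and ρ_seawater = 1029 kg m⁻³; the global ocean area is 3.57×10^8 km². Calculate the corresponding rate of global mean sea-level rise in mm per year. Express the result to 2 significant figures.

ρ_w = 1029 kg m⁻³. Annual water volume added = 217 Gt / ρ_w = 2.170×10^14 kg / 1029 kg m⁻³ = 2.109×10^11 m³.
Δh per year = 2.109×10^11 / 3.57×10^14 = 5.91×10^-4 m = 0.59 mm.

≈ 0.59 mm/yr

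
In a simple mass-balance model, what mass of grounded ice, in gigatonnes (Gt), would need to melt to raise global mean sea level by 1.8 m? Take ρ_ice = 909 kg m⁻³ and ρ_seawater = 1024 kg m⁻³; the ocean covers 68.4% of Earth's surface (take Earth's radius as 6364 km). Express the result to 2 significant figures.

≈ 6.4×10^5 Gt

Required water volume = Δh × A = 1.8 m × 3.48×10^14 m² = 6.266×10^14 m³.
ρ_w = 1024 kg m⁻³, so the mass of water = 6.266×10^14 m³ × 1024 kg m⁻³ = 6.417×10^17 kg = 6.4×10^5 Gt (and the same mass of ice, by conservation).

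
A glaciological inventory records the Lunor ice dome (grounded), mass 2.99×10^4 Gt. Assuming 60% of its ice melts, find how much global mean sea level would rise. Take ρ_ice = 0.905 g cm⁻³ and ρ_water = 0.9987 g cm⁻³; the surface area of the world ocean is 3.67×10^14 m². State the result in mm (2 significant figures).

Lunor: 0.6 × 2.99×10^4 Gt = 1.794×10^16 kg; dividing by ρ_w = 0.9987 g cm⁻³ = 998.7 kg m⁻³ gives 1.796×10^13 m³ of water.
Spread over 3.67×10^14 m² of ocean, Δh = 1.796×10^13 / 3.67×10^14 = 0.0489 m = 49 mm.

≈ 49 mm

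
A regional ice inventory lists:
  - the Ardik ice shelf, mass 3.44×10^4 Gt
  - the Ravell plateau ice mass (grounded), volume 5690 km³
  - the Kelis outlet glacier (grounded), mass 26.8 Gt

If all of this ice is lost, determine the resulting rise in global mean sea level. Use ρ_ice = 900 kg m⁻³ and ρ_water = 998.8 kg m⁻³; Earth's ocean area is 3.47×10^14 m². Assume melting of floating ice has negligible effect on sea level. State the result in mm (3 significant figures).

The Ardik ice shelf is floating and already displaces its own weight of water, so its melt adds essentially nothing to sea level.
Ravell: 5690 km³ × (900/998.8) = 5127 km³ of water.
Kelis: 26.8 Gt = 2.680×10^13 kg; dividing by ρ_w = 998.8 kg m⁻³ gives 2.683×10^10 m³ of water.
Total added water ≈ 5.154×10^12 m³ over 3.47×10^14 m² → Δh = 0.0149 m = 14.9 mm.

≈ 14.9 mm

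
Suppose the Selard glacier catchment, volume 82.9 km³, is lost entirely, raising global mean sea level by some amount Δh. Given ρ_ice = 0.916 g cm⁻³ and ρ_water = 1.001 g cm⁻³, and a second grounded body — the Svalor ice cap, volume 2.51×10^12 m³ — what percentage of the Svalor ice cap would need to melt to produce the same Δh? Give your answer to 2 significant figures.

Equal sea-level rise means equal mass of meltwater, i.e. equal mass of ice lost.
Ice mass of Selard: 7.594×10^13 kg; ice mass of Svalor: 2.299×10^15 kg.
Fraction required = 7.594×10^13 / 2.299×10^15 = 0.0330 → 3.3 %.

≈ 3.3 %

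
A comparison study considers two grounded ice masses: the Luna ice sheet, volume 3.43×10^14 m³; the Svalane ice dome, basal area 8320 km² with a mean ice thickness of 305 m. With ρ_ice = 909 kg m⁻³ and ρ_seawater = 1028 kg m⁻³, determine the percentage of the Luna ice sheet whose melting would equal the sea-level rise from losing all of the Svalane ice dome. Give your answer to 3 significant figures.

Equal sea-level rise means equal mass of meltwater, i.e. equal mass of ice lost.
Ice mass of Svalane: 2.307×10^15 kg; ice mass of Luna: 3.118×10^17 kg.
Fraction required = 2.307×10^15 / 3.118×10^17 = 7.40×10^-3 → 0.740 %.

≈ 0.740 %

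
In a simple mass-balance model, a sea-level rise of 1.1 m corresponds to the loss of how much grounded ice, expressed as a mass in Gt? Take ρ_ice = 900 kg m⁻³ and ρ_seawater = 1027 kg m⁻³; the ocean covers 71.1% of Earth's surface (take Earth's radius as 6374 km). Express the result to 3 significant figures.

Required water volume = Δh × A = 1.1 m × 3.63×10^14 m² = 3.993×10^14 m³.
ρ_w = 1027 kg m⁻³, so the mass of water = 3.993×10^14 m³ × 1027 kg m⁻³ = 4.101×10^17 kg = 4.10×10^5 Gt (and the same mass of ice, by conservation).

≈ 4.10×10^5 Gt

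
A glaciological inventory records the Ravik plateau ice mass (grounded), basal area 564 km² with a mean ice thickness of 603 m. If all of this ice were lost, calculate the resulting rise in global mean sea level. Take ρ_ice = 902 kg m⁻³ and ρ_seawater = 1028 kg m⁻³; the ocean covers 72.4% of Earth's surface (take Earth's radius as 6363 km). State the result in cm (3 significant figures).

Ravik: ice volume = 564 km² × 603 m = 340.1 km³; 340.1 × (902/1028) = 298.4 km³ of water.
Spread over 3.68×10^14 m² of ocean, Δh = 2.984×10^11 / 3.68×10^14 = 8.10×10^-4 m = 0.0810 cm.

≈ 0.0810 cm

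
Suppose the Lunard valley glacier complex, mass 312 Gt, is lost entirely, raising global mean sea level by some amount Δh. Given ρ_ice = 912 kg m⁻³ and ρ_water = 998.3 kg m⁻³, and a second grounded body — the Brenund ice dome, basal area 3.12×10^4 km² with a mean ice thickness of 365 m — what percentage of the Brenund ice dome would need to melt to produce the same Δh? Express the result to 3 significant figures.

Equal sea-level rise means equal mass of meltwater, i.e. equal mass of ice lost.
Ice mass of Lunard: 3.120×10^14 kg; ice mass of Brenund: 1.039×10^16 kg.
Fraction required = 3.120×10^14 / 1.039×10^16 = 0.0300 → 3.00 %.

≈ 3.00 %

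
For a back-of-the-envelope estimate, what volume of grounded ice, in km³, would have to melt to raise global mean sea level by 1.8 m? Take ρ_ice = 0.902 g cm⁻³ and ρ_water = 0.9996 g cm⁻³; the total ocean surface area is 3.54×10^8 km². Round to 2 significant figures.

Required water volume = Δh × A = 1.8 m × 3.54×10^14 m² = 6.372×10^14 m³ = 6.372×10^5 km³.
Ice volume = water volume × ρ_w/ρ_ice = 6.372×10^5 × 999.6/902 = 7.1×10^5 km³.

≈ 7.1×10^5 km³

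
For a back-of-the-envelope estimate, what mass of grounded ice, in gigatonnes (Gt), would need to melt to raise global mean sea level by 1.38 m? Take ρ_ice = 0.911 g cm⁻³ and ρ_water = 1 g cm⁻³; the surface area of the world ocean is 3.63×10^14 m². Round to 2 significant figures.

≈ 5.0×10^5 Gt

Required water volume = Δh × A = 1.38 m × 3.63×10^14 m² = 5.009×10^14 m³.
ρ_w = 1 g cm⁻³ = 1000 kg m⁻³, so the mass of water = 5.009×10^14 m³ × 1000 kg m⁻³ = 5.009×10^17 kg = 5.0×10^5 Gt (and the same mass of ice, by conservation).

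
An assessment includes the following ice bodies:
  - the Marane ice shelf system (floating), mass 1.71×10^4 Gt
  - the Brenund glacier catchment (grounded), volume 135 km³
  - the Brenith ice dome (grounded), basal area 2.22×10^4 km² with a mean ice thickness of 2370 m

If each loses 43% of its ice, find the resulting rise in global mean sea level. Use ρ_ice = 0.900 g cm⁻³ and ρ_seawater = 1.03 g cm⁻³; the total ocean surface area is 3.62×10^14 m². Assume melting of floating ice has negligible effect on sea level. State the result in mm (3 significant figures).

≈ 54.7 mm

The Marane ice shelf system is floating and already displaces its own weight of water, so its melt adds essentially nothing to sea level.
Brenund: 0.43 × 135 km³ × (900/1030) = 50.72 km³ of water.
Brenith: ice volume = 2.22×10^4 km² × 2370 m = 5.261×10^4 km³; 0.43 × 5.261×10^4 × (900/1030) = 1.977×10^4 km³ of water.
Total added water ≈ 1.982×10^13 m³ over 3.62×10^14 m² → Δh = 0.0547 m = 54.7 mm.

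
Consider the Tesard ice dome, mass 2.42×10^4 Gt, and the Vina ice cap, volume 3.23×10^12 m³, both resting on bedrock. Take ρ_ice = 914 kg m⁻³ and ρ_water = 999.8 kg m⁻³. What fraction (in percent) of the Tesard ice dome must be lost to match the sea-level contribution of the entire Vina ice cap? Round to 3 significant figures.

Equal sea-level rise means equal mass of meltwater, i.e. equal mass of ice lost.
Ice mass of Vina: 2.952×10^15 kg; ice mass of Tesard: 2.420×10^16 kg.
Fraction required = 2.952×10^15 / 2.420×10^16 = 0.122 → 12.2 %.

≈ 12.2 %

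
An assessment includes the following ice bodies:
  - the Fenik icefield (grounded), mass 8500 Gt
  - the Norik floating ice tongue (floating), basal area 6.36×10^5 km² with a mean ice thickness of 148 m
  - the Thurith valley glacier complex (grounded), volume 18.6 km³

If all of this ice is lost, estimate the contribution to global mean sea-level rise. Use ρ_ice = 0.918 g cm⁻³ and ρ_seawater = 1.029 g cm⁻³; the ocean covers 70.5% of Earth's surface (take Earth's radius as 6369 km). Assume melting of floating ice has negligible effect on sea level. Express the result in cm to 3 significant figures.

Fenik: 8500 Gt = 8.500×10^15 kg; dividing by ρ_w = 1.029 g cm⁻³ = 1029 kg m⁻³ gives 8.260×10^12 m³ of water.
The Norik floating ice tongue is floating and already displaces its own weight of water, so its melt adds essentially nothing to sea level.
Thurith: 18.6 km³ × (918/1029) = 16.59 km³ of water.
Total added water ≈ 8.277×10^12 m³ over 3.59×10^14 m² → Δh = 0.0230 m = 2.30 cm.

≈ 2.30 cm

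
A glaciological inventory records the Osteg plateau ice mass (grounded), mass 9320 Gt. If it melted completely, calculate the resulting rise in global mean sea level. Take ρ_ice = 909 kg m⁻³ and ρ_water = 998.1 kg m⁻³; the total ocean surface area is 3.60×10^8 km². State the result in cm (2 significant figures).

Osteg: 9320 Gt = 9.320×10^15 kg; dividing by ρ_w = 998.1 kg m⁻³ gives 9.338×10^12 m³ of water.
Spread over 3.60×10^14 m² of ocean, Δh = 9.338×10^12 / 3.60×10^14 = 0.0259 m = 2.6 cm.

≈ 2.6 cm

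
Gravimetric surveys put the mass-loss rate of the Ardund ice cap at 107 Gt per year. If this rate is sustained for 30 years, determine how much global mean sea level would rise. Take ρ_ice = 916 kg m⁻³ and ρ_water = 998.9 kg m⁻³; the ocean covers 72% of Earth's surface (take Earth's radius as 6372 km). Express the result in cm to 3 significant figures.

Total mass lost = 107 Gt/yr × 30 yr = 3210 Gt = 3.210×10^15 kg.
ρ_w = 998.9 kg m⁻³, so water volume = 3.210×10^15 / 998.9 = 3.214×10^12 m³.
Δh = 3.214×10^12 / 3.67×10^14 = 8.75×10^-3 m = 0.875 cm.

≈ 0.875 cm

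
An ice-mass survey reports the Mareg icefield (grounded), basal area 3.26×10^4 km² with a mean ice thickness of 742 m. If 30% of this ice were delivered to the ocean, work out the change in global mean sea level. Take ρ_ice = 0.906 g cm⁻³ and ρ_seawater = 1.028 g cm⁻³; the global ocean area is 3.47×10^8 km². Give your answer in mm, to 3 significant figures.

≈ 18.4 mm

Mareg: ice volume = 3.26×10^4 km² × 742 m = 2.419×10^4 km³; 0.3 × 2.419×10^4 × (906/1028) = 6396 km³ of water.
Spread over 3.47×10^14 m² of ocean, Δh = 6.396×10^12 / 3.47×10^14 = 0.0184 m = 18.4 mm.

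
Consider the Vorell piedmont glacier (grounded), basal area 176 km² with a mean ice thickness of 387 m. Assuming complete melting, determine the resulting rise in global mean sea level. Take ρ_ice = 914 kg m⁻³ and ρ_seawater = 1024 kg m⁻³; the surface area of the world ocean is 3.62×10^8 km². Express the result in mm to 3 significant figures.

≈ 0.168 mm

Vorell: ice volume = 176 km² × 387 m = 68.11 km³; 68.11 × (914/1024) = 60.80 km³ of water.
Spread over 3.62×10^14 m² of ocean, Δh = 6.080×10^10 / 3.62×10^14 = 1.68×10^-4 m = 0.168 mm.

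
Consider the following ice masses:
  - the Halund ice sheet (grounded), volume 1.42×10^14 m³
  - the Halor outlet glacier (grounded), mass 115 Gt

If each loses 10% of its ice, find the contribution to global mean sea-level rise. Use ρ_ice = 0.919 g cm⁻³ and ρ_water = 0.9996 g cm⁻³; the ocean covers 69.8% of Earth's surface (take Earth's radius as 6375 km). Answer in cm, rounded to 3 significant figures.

≈ 3.67 cm

Halund: 0.1 × 1.42×10^14 m³ × (919/999.6) = 1.306×10^13 m³ of water.
Halor: 0.1 × 115 Gt = 1.150×10^13 kg; dividing by ρ_w = 0.9996 g cm⁻³ = 999.6 kg m⁻³ gives 1.150×10^10 m³ of water.
Total added water ≈ 1.307×10^13 m³ over 3.56×10^14 m² → Δh = 0.0367 m = 3.67 cm.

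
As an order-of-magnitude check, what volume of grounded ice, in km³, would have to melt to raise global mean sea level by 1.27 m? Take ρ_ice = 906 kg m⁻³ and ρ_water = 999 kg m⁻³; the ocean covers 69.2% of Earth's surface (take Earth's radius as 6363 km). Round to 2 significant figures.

Required water volume = Δh × A = 1.27 m × 3.52×10^14 m² = 4.471×10^14 m³ = 4.471×10^5 km³.
Ice volume = water volume × ρ_w/ρ_ice = 4.471×10^5 × 999/906 = 4.9×10^5 km³.

≈ 4.9×10^5 km³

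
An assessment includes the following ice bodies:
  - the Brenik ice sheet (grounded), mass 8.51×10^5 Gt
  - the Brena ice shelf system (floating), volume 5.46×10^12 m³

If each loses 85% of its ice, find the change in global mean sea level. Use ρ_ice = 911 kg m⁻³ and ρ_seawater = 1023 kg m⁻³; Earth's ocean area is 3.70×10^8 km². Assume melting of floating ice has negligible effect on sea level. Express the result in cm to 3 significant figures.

Brenik: 0.85 × 8.51×10^5 Gt = 7.234×10^17 kg; dividing by ρ_w = 1023 kg m⁻³ gives 7.071×10^14 m³ of water.
The Brena ice shelf system is floating and already displaces its own weight of water, so its melt adds essentially nothing to sea level.
Total added water ≈ 7.071×10^14 m³ over 3.70×10^14 m² → Δh = 1.91 m = 191 cm.

≈ 191 cm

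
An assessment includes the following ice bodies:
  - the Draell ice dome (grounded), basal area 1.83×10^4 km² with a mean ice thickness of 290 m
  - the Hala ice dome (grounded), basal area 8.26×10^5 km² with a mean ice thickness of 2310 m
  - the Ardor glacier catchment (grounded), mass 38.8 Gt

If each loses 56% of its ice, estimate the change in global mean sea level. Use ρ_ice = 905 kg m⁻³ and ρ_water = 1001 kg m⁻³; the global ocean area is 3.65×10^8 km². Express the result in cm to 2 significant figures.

Draell: ice volume = 1.83×10^4 km² × 290 m = 5307 km³; 0.56 × 5307 × (905/1001) = 2687 km³ of water.
Hala: ice volume = 8.26×10^5 km² × 2310 m = 1.908×10^6 km³; 0.56 × 1.908×10^6 × (905/1001) = 9.660×10^5 km³ of water.
Ardor: 0.56 × 38.8 Gt = 2.173×10^13 kg; dividing by ρ_w = 1001 kg m⁻³ gives 2.171×10^10 m³ of water.
Total added water ≈ 9.687×10^14 m³ over 3.65×10^14 m² → Δh = 2.65 m = 270 cm.

≈ 270 cm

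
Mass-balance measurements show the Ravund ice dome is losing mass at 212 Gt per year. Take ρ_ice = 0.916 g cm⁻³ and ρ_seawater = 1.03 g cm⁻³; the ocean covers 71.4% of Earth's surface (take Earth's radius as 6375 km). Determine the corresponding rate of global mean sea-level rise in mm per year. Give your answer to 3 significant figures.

≈ 0.564 mm/yr

ρ_w = 1.03 g cm⁻³ = 1030 kg m⁻³. Annual water volume added = 212 Gt / ρ_w = 2.120×10^14 kg / 1030 kg m⁻³ = 2.058×10^11 m³.
Δh per year = 2.058×10^11 / 3.65×10^14 = 5.64×10^-4 m = 0.564 mm.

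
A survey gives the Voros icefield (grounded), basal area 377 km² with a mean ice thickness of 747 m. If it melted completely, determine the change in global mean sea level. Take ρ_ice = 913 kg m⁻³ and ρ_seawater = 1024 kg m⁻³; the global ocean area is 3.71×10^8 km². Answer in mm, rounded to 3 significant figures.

≈ 0.677 mm

Voros: ice volume = 377 km² × 747 m = 281.6 km³; 281.6 × (913/1024) = 251.1 km³ of water.
Spread over 3.71×10^14 m² of ocean, Δh = 2.511×10^11 / 3.71×10^14 = 6.77×10^-4 m = 0.677 mm.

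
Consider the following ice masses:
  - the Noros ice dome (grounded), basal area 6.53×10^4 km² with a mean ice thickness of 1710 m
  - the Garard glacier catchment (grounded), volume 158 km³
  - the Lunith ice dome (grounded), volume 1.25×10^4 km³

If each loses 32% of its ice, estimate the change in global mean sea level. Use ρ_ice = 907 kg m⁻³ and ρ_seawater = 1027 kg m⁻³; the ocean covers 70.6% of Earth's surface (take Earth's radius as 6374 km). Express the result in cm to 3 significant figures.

≈ 9.75 cm

Noros: ice volume = 6.53×10^4 km² × 1710 m = 1.117×10^5 km³; 0.32 × 1.117×10^5 × (907/1027) = 3.156×10^4 km³ of water.
Garard: 0.32 × 158 km³ × (907/1027) = 44.65 km³ of water.
Lunith: 0.32 × 1.25×10^4 km³ × (907/1027) = 3533 km³ of water.
Total added water ≈ 3.513×10^13 m³ over 3.60×10^14 m² → Δh = 0.0975 m = 9.75 cm.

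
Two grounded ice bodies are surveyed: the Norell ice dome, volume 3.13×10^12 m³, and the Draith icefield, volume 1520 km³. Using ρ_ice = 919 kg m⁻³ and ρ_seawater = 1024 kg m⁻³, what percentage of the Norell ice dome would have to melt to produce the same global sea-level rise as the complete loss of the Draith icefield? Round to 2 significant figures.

Equal sea-level rise means equal mass of meltwater, i.e. equal mass of ice lost.
Ice mass of Draith: 1.397×10^15 kg; ice mass of Norell: 2.876×10^15 kg.
Fraction required = 1.397×10^15 / 2.876×10^15 = 0.486 → 49 %.

≈ 49 %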